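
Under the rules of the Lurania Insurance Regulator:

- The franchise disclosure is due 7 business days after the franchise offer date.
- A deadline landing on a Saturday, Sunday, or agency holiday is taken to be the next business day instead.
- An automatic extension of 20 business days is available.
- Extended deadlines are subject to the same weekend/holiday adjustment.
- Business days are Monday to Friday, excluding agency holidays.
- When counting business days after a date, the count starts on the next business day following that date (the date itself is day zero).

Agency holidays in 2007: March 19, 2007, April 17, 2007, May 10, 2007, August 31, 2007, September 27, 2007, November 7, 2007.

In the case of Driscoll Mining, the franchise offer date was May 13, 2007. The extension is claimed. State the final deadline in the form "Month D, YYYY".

Starting the day after May 13, 2007 and counting 7 business days lands on May 22, 2007.
May 22, 2007 (Tuesday) is already a business day.
Counting 20 further business days from May 22, 2007 reaches June 19, 2007.
June 19, 2007 (Tuesday) is already a business day.
Final deadline: June 19, 2007.

June 19, 2007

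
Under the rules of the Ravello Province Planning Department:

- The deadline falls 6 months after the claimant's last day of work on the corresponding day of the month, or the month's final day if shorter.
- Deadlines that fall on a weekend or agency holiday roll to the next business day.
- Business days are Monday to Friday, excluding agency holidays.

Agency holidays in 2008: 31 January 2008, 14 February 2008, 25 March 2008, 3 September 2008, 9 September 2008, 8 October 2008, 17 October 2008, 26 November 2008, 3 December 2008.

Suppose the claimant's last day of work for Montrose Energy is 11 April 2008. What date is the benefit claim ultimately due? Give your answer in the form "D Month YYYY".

13 October 2008

6 months from 11 April 2008 is 11 October 2008.
11 October 2008 falls on a Saturday. Rolling to the next business day gives 13 October 2008, a Monday.
The final due date is 13 October 2008.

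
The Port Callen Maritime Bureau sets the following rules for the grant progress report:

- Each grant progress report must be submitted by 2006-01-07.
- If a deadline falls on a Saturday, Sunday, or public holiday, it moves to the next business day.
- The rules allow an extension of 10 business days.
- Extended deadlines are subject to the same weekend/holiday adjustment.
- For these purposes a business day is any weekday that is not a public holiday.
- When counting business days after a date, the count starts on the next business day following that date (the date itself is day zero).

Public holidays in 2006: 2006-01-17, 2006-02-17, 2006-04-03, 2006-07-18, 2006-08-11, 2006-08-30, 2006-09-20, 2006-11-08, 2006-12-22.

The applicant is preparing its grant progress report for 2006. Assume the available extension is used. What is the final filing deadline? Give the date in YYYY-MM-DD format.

2006-01-24

The stated deadline is 2006-01-07.
2006-01-07 is a Saturday; the next business day is 2006-01-09 (Monday).
The 10-business-day extension runs from 2006-01-09 to 2006-01-24.
Since 2006-01-24 is a Tuesday and not a holiday, the date is unchanged.
The final due date is 2006-01-24.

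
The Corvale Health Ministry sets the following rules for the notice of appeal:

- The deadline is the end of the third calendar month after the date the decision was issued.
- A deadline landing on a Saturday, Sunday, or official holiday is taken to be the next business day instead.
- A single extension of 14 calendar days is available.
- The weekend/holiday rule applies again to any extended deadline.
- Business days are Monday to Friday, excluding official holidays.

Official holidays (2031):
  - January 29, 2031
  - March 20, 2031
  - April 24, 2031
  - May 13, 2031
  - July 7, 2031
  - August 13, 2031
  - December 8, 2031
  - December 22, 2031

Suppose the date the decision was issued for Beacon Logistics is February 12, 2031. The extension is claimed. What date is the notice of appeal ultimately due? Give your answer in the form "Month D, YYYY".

3 months after February 12, 2031 falls in May 2031; the last day of that month is May 31, 2031.
May 31, 2031 is a Saturday; the next business day is June 2, 2031 (Monday).
Add the 14 calendar-day extension to June 2, 2031: June 16, 2031.
June 16, 2031 is a Monday and not a listed holiday, so it stands.
Final deadline: June 16, 2031.

June 16, 2031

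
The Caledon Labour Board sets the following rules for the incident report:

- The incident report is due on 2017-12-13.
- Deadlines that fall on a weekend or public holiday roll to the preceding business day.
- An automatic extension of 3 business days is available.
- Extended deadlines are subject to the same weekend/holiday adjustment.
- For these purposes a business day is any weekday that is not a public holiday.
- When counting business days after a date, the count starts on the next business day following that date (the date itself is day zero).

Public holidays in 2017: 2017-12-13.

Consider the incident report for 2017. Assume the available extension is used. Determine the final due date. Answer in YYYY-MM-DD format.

The stated deadline is 2017-12-13.
2017-12-13 is a listed holiday; the preceding business day is 2017-12-12 (Tuesday).
Applying the 3-business-day extension: 3 business days after 2017-12-12 is 2017-12-18.
2017-12-18 falls on a Monday, which is a business day, so no adjustment is needed.
So the filing is due 2017-12-18.

2017-12-18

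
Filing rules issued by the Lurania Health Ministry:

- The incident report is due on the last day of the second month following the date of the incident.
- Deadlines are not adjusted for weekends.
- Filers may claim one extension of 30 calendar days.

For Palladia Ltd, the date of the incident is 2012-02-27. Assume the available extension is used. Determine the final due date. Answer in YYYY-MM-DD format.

2012-05-30

2 months after 2012-02-27 is April 2012; that month ends on 2012-04-30.
No adjustment is made for weekends or holidays, so 2012-04-30 stands.
With the 30-day extension, 2012-04-30 becomes 2012-05-30.
2012-05-30 falls on a Wednesday. The rules make no weekend/holiday allowance, so it remains 2012-05-30.
So the filing is due 2012-05-30.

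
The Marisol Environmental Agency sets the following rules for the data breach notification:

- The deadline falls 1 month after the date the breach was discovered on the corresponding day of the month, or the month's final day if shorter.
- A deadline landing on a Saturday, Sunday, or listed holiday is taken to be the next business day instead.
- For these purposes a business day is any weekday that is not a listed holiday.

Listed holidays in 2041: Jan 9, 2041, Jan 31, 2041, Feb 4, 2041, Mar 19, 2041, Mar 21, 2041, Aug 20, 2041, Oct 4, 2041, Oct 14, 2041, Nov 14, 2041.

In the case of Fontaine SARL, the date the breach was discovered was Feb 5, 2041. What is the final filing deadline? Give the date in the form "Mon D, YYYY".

Mar 5, 2041

1 month after Feb 5, 2041, on the same day of the month, is Mar 5, 2041.
Since Mar 5, 2041 is a Tuesday and not a holiday, the date is unchanged.
Deadline: Mar 5, 2041.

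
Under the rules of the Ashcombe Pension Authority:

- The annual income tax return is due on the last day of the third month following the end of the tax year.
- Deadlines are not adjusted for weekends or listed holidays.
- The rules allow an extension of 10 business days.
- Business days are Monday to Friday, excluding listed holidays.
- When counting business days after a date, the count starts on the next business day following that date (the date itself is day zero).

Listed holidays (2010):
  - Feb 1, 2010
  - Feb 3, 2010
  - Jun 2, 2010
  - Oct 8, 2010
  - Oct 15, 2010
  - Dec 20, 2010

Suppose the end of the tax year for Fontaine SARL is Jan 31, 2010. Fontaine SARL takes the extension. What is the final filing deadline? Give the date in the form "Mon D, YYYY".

3 months after Jan 31, 2010 is April 2010; that month ends on Apr 30, 2010.
No adjustment is made for weekends or holidays, so Apr 30, 2010 stands.
The 10-business-day extension runs from Apr 30, 2010 to May 14, 2010.
May 14, 2010 is a Friday; no weekend or holiday adjustment applies.
The final due date is May 14, 2010.

May 14, 2010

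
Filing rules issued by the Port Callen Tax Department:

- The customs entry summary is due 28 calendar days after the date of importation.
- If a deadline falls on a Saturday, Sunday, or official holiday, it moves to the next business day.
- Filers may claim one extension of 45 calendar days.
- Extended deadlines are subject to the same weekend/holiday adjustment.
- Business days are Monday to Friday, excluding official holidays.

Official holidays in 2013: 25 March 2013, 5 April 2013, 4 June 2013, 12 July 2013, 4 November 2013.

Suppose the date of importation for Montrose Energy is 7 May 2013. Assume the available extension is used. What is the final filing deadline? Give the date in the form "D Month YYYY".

22 July 2013

Adding 28 calendar days to 7 May 2013 gives 4 June 2013.
Because 4 June 2013 is a listed holiday, the deadline becomes 5 June 2013 (Wednesday).
With the 45-day extension, 5 June 2013 becomes 20 July 2013.
20 July 2013 is a Saturday, so it moves to the next business day, 22 July 2013 (Monday).
So the filing is due 22 July 2013.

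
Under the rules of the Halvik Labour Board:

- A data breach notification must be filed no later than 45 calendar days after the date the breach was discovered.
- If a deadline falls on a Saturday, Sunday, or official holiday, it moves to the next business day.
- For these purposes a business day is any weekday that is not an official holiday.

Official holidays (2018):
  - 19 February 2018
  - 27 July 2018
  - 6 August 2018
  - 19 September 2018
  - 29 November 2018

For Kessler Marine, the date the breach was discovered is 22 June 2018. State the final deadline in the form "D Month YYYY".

Trigger date 22 June 2018 + 45 calendar days = 6 August 2018.
6 August 2018 falls on a listed holiday. Rolling to the next business day gives 7 August 2018, a Tuesday.
The final due date is 7 August 2018.

7 August 2018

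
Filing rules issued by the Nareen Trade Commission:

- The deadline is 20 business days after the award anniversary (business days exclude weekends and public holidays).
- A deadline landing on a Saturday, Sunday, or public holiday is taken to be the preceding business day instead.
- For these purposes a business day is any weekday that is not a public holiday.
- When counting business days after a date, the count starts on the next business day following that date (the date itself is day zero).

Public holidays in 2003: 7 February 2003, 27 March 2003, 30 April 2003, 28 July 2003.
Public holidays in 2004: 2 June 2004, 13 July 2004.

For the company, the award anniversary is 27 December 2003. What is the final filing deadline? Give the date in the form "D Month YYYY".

23 January 2004

Counting 20 business days after 27 December 2003 (skipping weekends and listed holidays) reaches 23 January 2004.
23 January 2004 falls on a Friday, which is a business day, so no adjustment is needed.
So the filing is due 23 January 2004.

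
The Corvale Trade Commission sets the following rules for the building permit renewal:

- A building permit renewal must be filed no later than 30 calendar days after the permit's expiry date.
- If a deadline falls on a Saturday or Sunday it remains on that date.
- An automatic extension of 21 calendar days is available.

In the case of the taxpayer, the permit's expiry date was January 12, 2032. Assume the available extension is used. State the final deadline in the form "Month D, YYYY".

Adding 30 calendar days to January 12, 2032 gives February 11, 2032.
No adjustment is made for weekends or holidays, so February 11, 2032 stands.
The 21-calendar-day extension moves the deadline from February 11, 2032 to March 3, 2032.
March 3, 2032 is a Wednesday; no weekend or holiday adjustment applies.
Final deadline: March 3, 2032.

March 3, 2032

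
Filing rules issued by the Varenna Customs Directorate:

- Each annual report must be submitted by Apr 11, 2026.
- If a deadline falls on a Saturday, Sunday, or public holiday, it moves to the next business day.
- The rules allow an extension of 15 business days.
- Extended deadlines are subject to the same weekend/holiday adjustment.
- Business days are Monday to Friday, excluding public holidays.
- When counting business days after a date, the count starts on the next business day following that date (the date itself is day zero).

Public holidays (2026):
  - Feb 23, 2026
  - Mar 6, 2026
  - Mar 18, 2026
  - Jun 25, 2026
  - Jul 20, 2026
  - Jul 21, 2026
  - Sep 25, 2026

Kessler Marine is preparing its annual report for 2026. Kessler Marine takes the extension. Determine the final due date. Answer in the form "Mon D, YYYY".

May 4, 2026

The statutory due date is Apr 11, 2026.
Apr 11, 2026 is a Saturday, so it moves to the next business day, Apr 13, 2026 (Monday).
Counting 15 further business days from Apr 13, 2026 reaches May 4, 2026.
May 4, 2026 is a Monday and not a listed holiday, so it stands.
Final deadline: May 4, 2026.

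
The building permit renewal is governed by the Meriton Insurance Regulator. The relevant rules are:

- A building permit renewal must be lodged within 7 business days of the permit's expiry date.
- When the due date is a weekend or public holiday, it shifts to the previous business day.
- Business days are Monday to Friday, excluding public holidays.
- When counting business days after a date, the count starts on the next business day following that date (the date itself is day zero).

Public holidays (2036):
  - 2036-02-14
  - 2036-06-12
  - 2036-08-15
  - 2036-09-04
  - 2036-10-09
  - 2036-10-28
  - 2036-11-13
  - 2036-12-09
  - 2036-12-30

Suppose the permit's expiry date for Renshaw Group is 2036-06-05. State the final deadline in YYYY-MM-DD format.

7 business days after 2036-06-05, excluding weekends and holidays, is 2036-06-17.
Since 2036-06-17 is a Tuesday and not a holiday, the date is unchanged.
So the filing is due 2036-06-17.

2036-06-17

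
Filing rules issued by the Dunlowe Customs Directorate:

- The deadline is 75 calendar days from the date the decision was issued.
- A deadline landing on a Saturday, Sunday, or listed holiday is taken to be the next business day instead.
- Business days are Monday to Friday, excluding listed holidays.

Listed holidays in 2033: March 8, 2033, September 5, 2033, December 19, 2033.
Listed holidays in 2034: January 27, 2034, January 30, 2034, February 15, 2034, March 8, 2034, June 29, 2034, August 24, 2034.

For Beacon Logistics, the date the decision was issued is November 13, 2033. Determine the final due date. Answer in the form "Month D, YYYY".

January 31, 2034

Trigger date November 13, 2033 + 75 calendar days = January 27, 2034.
January 27, 2034 is a listed holiday; the next business day is January 31, 2034 (Tuesday).
So the filing is due January 31, 2034.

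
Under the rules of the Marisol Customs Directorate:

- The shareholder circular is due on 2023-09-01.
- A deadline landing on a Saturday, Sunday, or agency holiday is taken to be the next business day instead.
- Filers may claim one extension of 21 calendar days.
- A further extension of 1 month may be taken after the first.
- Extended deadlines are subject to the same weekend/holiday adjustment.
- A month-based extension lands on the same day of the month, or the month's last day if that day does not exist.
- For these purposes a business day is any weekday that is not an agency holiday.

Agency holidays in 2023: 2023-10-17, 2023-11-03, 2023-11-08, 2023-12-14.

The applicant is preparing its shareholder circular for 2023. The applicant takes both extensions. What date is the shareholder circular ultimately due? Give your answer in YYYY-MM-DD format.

The statutory due date is 2023-09-01.
2023-09-01 falls on a Friday, which is a business day, so no adjustment is needed.
Add the 21 calendar-day extension to 2023-09-01: 2023-09-22.
Since 2023-09-22 is a Friday and not a holiday, the date is unchanged.
The 1 month extension carries 2023-09-22 to 2023-10-22.
2023-10-22 is a Sunday, so it moves to the next business day, 2023-10-23 (Monday).
Deadline: 2023-10-23.

2023-10-23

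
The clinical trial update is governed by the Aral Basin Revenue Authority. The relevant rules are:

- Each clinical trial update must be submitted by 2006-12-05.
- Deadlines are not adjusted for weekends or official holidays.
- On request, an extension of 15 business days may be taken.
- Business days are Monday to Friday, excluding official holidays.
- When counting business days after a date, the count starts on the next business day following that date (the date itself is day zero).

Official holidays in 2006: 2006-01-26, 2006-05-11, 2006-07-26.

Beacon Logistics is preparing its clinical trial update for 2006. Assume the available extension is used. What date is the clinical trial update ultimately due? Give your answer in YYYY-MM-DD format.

Start from the fixed due date, 2006-12-05.
2006-12-05 falls on a Tuesday. The rules make no weekend/holiday allowance, so it remains 2006-12-05.
The 15-business-day extension runs from 2006-12-05 to 2006-12-26.
No adjustment is made for weekends or holidays, so 2006-12-26 stands.
So the filing is due 2006-12-26.

2006-12-26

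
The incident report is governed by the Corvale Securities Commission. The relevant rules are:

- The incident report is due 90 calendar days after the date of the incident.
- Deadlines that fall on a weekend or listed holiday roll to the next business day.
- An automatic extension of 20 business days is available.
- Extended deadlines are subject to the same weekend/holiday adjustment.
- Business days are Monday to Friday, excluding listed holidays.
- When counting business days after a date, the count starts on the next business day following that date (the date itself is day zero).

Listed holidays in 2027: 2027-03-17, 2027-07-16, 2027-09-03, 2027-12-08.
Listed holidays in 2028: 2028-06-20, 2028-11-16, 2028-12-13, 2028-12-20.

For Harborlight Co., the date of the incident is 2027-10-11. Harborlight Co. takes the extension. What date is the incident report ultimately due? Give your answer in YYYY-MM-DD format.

2028-02-07

Trigger date 2027-10-11 + 90 calendar days = 2028-01-09.
2028-01-09 is a Sunday; the next business day is 2028-01-10 (Monday).
Applying the 20-business-day extension: 20 business days after 2028-01-10 is 2028-02-07.
2028-02-07 is a Monday and not a listed holiday, so it stands.
Deadline: 2028-02-07.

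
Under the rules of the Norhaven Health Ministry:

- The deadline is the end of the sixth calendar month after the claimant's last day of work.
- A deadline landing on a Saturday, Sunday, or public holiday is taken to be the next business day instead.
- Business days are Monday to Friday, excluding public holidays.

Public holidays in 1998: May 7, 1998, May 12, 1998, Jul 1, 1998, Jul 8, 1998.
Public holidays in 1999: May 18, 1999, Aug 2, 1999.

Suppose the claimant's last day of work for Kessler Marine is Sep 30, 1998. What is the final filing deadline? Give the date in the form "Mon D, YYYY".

Mar 31, 1999

6 months after Sep 30, 1998 falls in March 1999; the last day of that month is Mar 31, 1999.
Since Mar 31, 1999 is a Wednesday and not a holiday, the date is unchanged.
The final due date is Mar 31, 1999.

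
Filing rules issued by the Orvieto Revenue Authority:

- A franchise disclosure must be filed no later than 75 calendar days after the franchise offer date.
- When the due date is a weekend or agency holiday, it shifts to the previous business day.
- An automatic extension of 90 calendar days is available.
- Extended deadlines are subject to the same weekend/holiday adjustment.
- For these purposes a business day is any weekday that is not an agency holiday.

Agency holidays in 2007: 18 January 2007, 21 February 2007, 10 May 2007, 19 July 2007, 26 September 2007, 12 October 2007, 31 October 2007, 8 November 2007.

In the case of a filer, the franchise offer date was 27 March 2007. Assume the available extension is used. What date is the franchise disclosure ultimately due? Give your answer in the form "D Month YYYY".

6 September 2007

Adding 75 calendar days to 27 March 2007 gives 10 June 2007.
10 June 2007 is a Sunday; the preceding business day is 8 June 2007 (Friday).
With the 90-day extension, 8 June 2007 becomes 6 September 2007.
Since 6 September 2007 is a Thursday and not a holiday, the date is unchanged.
The final due date is 6 September 2007.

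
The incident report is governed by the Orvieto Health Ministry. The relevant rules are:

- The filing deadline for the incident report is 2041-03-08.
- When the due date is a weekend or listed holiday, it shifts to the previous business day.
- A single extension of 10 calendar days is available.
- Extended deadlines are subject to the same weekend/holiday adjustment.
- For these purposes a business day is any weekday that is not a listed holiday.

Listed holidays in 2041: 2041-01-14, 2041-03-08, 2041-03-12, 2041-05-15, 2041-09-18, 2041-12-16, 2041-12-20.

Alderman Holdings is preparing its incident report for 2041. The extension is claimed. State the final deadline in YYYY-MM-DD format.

The statutory due date is 2041-03-08.
2041-03-08 is a listed holiday, so it moves to the preceding business day, 2041-03-07 (Thursday).
Applying the 10-calendar-day extension: 2041-03-07 + 10 days = 2041-03-17.
2041-03-17 is a Sunday, so it moves to the preceding business day, 2041-03-15 (Friday).
So the filing is due 2041-03-15.

2041-03-15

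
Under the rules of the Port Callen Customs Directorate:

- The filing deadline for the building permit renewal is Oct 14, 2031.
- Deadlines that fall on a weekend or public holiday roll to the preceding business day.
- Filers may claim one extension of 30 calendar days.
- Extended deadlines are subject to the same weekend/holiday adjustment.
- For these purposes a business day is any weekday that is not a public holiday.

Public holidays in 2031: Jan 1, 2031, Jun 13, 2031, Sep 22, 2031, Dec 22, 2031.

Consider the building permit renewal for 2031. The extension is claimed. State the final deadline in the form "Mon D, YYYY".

The statutory due date is Oct 14, 2031.
Oct 14, 2031 falls on a Tuesday, which is a business day, so no adjustment is needed.
The 30-calendar-day extension moves the deadline from Oct 14, 2031 to Nov 13, 2031.
Since Nov 13, 2031 is a Thursday and not a holiday, the date is unchanged.
The final due date is Nov 13, 2031.

Nov 13, 2031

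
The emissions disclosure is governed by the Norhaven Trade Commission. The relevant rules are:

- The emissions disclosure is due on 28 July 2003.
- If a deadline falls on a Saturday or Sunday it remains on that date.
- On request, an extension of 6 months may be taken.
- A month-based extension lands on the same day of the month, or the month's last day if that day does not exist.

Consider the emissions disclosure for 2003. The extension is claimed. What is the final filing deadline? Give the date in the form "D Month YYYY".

28 January 2004

The stated deadline is 28 July 2003.
No adjustment is made for weekends or holidays, so 28 July 2003 stands.
The 6 months extension carries 28 July 2003 to 28 January 2004.
28 January 2004 is a Wednesday; no weekend or holiday adjustment applies.
Final deadline: 28 January 2004.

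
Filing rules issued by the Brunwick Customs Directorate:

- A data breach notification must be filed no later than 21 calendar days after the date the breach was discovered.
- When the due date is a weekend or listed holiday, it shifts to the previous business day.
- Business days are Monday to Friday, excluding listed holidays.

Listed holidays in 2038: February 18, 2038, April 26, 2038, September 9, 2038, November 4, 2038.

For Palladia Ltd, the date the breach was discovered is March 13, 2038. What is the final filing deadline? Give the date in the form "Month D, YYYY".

April 2, 2038

Adding 21 calendar days to March 13, 2038 gives April 3, 2038.
Because April 3, 2038 is a Saturday, the deadline becomes April 2, 2038 (Friday).
So the filing is due April 2, 2038.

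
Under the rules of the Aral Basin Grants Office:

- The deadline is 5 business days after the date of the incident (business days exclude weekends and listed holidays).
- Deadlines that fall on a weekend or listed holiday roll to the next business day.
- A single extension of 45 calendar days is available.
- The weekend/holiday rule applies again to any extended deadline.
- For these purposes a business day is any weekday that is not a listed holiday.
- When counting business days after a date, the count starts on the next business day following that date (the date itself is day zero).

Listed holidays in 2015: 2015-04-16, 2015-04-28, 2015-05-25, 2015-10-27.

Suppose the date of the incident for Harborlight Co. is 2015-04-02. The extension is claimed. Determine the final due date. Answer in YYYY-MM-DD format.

Counting 5 business days after 2015-04-02 (skipping weekends and listed holidays) reaches 2015-04-09.
Since 2015-04-09 is a Thursday and not a holiday, the date is unchanged.
Add the 45 calendar-day extension to 2015-04-09: 2015-05-24.
Because 2015-05-24 is a Sunday, the deadline becomes 2015-05-26 (Tuesday).
The final due date is 2015-05-26.

2015-05-26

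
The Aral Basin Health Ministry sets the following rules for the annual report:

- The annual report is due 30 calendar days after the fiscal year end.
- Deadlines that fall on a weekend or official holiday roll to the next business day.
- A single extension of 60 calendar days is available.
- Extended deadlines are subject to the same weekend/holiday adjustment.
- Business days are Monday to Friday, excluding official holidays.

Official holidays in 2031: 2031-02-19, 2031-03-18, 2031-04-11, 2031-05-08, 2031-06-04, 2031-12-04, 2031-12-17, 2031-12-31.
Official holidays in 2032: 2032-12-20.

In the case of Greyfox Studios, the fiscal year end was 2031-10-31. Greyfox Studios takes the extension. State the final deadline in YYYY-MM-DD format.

Trigger date 2031-10-31 + 30 calendar days = 2031-11-30.
Because 2031-11-30 is a Sunday, the deadline becomes 2031-12-01 (Monday).
With the 60-day extension, 2031-12-01 becomes 2032-01-30.
2032-01-30 is a Friday and not a listed holiday, so it stands.
The final due date is 2032-01-30.

2032-01-30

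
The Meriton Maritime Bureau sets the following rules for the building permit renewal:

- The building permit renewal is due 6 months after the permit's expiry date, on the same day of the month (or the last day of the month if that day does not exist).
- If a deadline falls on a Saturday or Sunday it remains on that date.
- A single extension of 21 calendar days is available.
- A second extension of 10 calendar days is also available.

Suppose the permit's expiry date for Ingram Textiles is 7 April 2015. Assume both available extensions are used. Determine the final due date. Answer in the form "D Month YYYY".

6 months from 7 April 2015 is 7 October 2015.
No adjustment is made for weekends or holidays, so 7 October 2015 stands.
The 21-calendar-day extension moves the deadline from 7 October 2015 to 28 October 2015.
28 October 2015 is a Wednesday; no weekend or holiday adjustment applies.
Add the 10 calendar-day extension to 28 October 2015: 7 November 2015.
No adjustment is made for weekends or holidays, so 7 November 2015 stands.
Deadline: 7 November 2015.

7 November 2015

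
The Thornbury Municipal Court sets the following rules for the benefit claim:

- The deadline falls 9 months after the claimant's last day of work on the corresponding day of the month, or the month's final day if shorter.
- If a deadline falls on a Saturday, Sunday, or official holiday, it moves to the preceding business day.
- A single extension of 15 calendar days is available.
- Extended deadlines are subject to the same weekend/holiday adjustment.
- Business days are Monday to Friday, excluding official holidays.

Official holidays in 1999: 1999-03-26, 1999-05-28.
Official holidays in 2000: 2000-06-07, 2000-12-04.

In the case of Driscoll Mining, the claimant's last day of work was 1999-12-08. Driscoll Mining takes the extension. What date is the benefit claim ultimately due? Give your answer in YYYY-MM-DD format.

9 months from 1999-12-08 is 2000-09-08.
2000-09-08 is a Friday and not a listed holiday, so it stands.
The 15-calendar-day extension moves the deadline from 2000-09-08 to 2000-09-23.
Because 2000-09-23 is a Saturday, the deadline becomes 2000-09-22 (Friday).
So the filing is due 2000-09-22.

2000-09-22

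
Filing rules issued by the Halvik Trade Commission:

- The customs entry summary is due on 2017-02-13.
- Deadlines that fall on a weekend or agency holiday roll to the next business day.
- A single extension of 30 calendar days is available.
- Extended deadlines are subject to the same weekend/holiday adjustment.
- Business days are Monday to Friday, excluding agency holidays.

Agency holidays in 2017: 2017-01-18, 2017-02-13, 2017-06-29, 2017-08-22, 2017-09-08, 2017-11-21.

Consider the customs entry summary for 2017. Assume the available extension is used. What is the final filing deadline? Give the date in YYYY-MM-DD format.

The stated deadline is 2017-02-13.
2017-02-13 is a listed holiday; the next business day is 2017-02-14 (Tuesday).
Add the 30 calendar-day extension to 2017-02-14: 2017-03-16.
2017-03-16 (Thursday) is already a business day.
Final deadline: 2017-03-16.

2017-03-16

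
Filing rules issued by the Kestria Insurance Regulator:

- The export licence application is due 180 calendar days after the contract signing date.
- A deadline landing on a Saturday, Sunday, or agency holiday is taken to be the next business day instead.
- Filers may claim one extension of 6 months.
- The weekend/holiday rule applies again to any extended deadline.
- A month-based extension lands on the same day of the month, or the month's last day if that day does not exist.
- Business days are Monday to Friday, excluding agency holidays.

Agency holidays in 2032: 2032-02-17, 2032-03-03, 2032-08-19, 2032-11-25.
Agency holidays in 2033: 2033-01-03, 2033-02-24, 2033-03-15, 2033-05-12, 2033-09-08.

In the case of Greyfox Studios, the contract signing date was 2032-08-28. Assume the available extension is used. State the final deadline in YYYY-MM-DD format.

Trigger date 2032-08-28 + 180 calendar days = 2033-02-24.
2033-02-24 falls on a listed holiday. Rolling to the next business day gives 2033-02-25, a Friday.
The 6 months extension carries 2033-02-25 to 2033-08-25.
Since 2033-08-25 is a Thursday and not a holiday, the date is unchanged.
Final deadline: 2033-08-25.

2033-08-25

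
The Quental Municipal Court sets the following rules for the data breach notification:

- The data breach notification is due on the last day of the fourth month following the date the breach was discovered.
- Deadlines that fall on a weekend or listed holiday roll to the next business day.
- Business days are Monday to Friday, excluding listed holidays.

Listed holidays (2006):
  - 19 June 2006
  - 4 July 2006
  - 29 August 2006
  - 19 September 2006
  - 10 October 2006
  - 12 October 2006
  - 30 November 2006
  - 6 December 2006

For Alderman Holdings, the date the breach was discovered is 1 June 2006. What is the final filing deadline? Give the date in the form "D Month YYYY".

31 October 2006

4 months after 1 June 2006 is October 2006; that month ends on 31 October 2006.
31 October 2006 falls on a Tuesday, which is a business day, so no adjustment is needed.
Deadline: 31 October 2006.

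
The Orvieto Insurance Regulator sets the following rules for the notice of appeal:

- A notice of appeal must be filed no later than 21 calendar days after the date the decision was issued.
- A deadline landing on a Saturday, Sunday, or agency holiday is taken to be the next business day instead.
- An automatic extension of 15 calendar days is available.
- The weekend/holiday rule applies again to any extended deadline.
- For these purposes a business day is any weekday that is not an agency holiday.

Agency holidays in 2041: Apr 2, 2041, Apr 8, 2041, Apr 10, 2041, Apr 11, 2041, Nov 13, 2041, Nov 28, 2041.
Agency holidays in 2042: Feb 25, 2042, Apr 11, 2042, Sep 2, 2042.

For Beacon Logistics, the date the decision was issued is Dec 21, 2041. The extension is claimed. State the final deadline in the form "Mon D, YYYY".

Jan 28, 2042

21 calendar days after Dec 21, 2041 is Jan 11, 2042.
Because Jan 11, 2042 is a Saturday, the deadline becomes Jan 13, 2042 (Monday).
With the 15-day extension, Jan 13, 2042 becomes Jan 28, 2042.
Since Jan 28, 2042 is a Tuesday and not a holiday, the date is unchanged.
Deadline: Jan 28, 2042.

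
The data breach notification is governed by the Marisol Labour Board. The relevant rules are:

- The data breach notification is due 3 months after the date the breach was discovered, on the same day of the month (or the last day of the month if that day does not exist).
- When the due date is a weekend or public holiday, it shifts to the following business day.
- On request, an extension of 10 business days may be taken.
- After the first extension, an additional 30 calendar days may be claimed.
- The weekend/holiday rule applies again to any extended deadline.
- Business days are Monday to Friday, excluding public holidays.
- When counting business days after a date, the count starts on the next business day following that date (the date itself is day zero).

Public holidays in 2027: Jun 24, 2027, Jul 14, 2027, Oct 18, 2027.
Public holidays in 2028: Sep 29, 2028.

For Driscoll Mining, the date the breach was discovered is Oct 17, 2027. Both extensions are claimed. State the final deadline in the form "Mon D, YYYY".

Moving 3 months forward from Oct 17, 2027 on the corresponding day gives Jan 17, 2028.
Jan 17, 2028 is a Monday and not a listed holiday, so it stands.
Applying the 10-business-day extension: 10 business days after Jan 17, 2028 is Jan 31, 2028.
Jan 31, 2028 falls on a Monday, which is a business day, so no adjustment is needed.
The 30-calendar-day extension moves the deadline from Jan 31, 2028 to Mar 1, 2028.
Mar 1, 2028 (Wednesday) is already a business day.
Deadline: Mar 1, 2028.

Mar 1, 2028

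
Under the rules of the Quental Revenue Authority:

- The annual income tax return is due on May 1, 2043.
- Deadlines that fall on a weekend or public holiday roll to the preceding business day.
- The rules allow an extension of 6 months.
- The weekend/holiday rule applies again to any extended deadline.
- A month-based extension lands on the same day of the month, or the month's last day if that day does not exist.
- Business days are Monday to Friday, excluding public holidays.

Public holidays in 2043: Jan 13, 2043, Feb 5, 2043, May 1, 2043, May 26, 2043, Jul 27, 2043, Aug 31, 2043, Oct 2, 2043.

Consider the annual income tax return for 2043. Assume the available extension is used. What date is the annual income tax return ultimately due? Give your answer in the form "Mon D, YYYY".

The stated deadline is May 1, 2043.
May 1, 2043 is a listed holiday, so it moves to the preceding business day, Apr 30, 2043 (Thursday).
Add 6 months to Apr 30, 2043: Oct 30, 2043.
Oct 30, 2043 is a Friday and not a listed holiday, so it stands.
Deadline: Oct 30, 2043.

Oct 30, 2043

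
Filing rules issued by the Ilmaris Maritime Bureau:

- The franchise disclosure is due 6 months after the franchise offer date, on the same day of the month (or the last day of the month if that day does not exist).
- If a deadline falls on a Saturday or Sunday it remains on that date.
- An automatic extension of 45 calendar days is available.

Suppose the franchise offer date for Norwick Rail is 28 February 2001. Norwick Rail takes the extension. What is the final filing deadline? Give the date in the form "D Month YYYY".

Moving 6 months forward from 28 February 2001 on the corresponding day gives 28 August 2001.
28 August 2001 is a Tuesday; no weekend or holiday adjustment applies.
Applying the 45-calendar-day extension: 28 August 2001 + 45 days = 12 October 2001.
12 October 2001 falls on a Friday. The rules make no weekend/holiday allowance, so it remains 12 October 2001.
The final due date is 12 October 2001.

12 October 2001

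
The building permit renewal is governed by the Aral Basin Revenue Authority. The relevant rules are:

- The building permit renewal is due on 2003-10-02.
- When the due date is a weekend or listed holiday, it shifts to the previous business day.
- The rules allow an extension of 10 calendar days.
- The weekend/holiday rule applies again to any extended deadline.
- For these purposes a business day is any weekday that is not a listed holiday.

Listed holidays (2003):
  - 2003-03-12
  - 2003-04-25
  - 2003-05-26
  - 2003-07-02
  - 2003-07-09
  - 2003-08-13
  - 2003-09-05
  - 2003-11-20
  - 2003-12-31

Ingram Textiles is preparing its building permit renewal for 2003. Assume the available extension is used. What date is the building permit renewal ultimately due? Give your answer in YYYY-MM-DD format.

The statutory due date is 2003-10-02.
2003-10-02 (Thursday) is already a business day.
Applying the 10-calendar-day extension: 2003-10-02 + 10 days = 2003-10-12.
Because 2003-10-12 is a Sunday, the deadline becomes 2003-10-10 (Friday).
The final due date is 2003-10-10.

2003-10-10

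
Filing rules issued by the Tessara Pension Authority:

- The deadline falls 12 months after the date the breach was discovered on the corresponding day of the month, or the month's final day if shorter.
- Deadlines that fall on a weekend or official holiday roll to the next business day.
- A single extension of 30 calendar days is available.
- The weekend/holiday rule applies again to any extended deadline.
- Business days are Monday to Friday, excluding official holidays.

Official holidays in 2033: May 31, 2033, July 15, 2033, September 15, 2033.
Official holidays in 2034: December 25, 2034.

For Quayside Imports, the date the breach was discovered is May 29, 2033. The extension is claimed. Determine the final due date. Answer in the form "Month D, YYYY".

Moving 12 months forward from May 29, 2033 on the corresponding day gives May 29, 2034.
May 29, 2034 (Monday) is already a business day.
The 30-calendar-day extension moves the deadline from May 29, 2034 to June 28, 2034.
June 28, 2034 (Wednesday) is already a business day.
Deadline: June 28, 2034.

June 28, 2034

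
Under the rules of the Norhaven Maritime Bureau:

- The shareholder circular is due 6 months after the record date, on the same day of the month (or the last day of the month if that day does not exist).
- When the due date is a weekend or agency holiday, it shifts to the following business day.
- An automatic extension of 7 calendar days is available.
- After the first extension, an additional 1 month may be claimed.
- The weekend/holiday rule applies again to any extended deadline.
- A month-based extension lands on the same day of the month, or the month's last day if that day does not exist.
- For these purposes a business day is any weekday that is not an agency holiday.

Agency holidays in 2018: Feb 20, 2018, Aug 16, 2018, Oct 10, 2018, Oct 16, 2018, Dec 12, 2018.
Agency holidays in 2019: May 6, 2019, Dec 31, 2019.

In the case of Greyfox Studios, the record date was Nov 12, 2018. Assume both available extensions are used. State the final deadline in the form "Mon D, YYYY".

6 months from Nov 12, 2018 is May 12, 2019.
May 12, 2019 falls on a Sunday. Rolling to the next business day gives May 13, 2019, a Monday.
With the 7-day extension, May 13, 2019 becomes May 20, 2019.
May 20, 2019 (Monday) is already a business day.
The 1 month extension carries May 20, 2019 to Jun 20, 2019.
Jun 20, 2019 falls on a Thursday, which is a business day, so no adjustment is needed.
So the filing is due Jun 20, 2019.

Jun 20, 2019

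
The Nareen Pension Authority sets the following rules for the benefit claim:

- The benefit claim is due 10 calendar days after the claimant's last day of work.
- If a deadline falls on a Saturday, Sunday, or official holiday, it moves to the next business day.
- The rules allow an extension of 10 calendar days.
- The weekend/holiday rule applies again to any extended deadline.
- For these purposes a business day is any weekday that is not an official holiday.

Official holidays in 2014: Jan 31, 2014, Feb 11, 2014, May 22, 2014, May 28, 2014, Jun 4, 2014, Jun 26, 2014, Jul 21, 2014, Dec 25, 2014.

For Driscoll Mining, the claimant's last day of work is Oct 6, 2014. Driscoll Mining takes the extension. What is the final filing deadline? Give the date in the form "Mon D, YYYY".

Oct 27, 2014

10 calendar days after Oct 6, 2014 is Oct 16, 2014.
Since Oct 16, 2014 is a Thursday and not a holiday, the date is unchanged.
With the 10-day extension, Oct 16, 2014 becomes Oct 26, 2014.
Oct 26, 2014 is a Sunday, so it moves to the next business day, Oct 27, 2014 (Monday).
So the filing is due Oct 27, 2014.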